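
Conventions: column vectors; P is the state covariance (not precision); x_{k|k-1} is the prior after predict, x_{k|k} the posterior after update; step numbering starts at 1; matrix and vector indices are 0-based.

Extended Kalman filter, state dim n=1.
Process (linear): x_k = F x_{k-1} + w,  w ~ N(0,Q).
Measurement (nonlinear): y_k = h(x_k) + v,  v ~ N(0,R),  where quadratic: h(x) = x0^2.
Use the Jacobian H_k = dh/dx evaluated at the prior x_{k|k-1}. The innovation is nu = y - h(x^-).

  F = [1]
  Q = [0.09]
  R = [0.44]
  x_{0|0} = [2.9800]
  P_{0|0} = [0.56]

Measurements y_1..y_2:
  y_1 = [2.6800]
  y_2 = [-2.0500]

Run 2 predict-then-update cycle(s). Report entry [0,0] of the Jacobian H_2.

H_jac[0,0] = 3.9182

step 1: x^-=[2.9800]  P^-=[0.6500]  H_jac=[5.9600]  S=[23.5290]  K=[0.1646]  nu=[-6.2004]  x^+=[1.9591]  P^+=[0.0122]
step 2: x^-=[1.9591]  P^-=[0.1022]  H_jac=[3.9182]  S=[2.0083]  K=[0.1993]  nu=[-5.8881]  x^+=[0.7856]  P^+=[0.0224]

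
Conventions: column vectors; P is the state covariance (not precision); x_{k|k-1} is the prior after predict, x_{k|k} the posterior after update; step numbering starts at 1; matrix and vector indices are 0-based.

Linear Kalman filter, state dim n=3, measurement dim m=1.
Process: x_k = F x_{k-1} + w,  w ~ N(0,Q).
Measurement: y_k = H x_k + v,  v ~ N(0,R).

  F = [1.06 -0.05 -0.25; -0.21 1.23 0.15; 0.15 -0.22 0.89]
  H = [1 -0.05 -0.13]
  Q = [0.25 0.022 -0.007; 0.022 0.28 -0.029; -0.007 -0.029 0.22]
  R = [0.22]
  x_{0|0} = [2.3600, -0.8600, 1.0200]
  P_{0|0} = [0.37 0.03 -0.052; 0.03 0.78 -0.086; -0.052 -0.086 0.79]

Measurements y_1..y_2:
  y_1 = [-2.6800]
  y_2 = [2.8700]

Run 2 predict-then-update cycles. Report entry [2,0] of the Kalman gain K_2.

step 1: x^-=[2.2896, -1.4004, 1.4510]  P^-=[0.7393 -0.0824 -0.1706; -0.0824 1.4502 -0.2221; -0.1706 -0.2221 0.9096]  S=[1.0280]  K=[0.7447; -0.1226; -0.2702]  nu=[-4.8510]  x^+=[-1.3231, -0.8055, 2.7616]  P^+=[0.1691 0.0115 0.0363; 0.0115 1.4347 -0.2562; 0.0363 -0.2562 0.8346]
step 2: x^-=[-2.0526, -0.2986, 2.4366]  P^-=[0.4689 -0.0318 -0.1226; -0.0318 2.3741 -0.5864; -0.1226 -0.5864 1.0636]  S=[0.7403]  K=[0.6571; -0.1003; -0.3128]  nu=[5.2245]  x^+=[1.3806, -0.8226, 0.8023]  P^+=[0.1493 0.0170 0.0295; 0.0170 2.3667 -0.6096; 0.0295 -0.6096 0.9911]

K[2,0] = -0.3128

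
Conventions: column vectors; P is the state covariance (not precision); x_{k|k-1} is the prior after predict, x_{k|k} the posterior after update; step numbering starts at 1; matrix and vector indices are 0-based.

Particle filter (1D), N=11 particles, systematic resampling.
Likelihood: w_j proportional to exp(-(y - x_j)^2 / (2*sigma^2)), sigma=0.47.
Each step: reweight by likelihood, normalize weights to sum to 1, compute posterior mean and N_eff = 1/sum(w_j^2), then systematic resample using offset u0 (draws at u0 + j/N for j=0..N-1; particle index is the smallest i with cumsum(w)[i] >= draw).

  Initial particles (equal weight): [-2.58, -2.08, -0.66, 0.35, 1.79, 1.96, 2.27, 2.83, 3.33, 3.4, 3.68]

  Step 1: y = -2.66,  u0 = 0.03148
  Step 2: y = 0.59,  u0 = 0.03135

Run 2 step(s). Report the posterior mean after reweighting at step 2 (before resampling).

step 1: w=[0.6785, 0.3215, 0.0001, 0.0000, 0.0000, 0.0000, 0.0000, 0.0000, 0.0000, 0.0000, 0.0000]  mean=-2.4191  Neff=1.7742  idx=[0, 0, 0, 0, 0, 0, 0, 0, 1, 1, 1]
step 2: w=[0.0004, 0.0004, 0.0004, 0.0004, 0.0004, 0.0004, 0.0004, 0.0004, 0.3321, 0.3321, 0.3321]  mean=-2.0818  Neff=3.0216  idx=[8, 8, 8, 8, 9, 9, 9, 9, 10, 10, 10]

post_mean = -2.0818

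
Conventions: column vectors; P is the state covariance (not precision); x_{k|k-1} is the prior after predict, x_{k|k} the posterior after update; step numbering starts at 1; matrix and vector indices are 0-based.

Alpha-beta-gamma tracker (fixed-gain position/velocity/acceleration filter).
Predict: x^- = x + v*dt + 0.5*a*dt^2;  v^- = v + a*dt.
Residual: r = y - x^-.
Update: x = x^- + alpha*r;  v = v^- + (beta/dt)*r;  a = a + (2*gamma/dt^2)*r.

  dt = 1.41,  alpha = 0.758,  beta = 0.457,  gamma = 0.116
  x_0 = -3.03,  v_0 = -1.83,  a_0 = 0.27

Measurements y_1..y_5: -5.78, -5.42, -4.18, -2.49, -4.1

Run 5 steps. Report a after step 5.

step 1: x_pred=-5.3419  r=-0.4381  x^+=-5.6740  v^+=-1.5913  a^+=0.2189
step 2: x_pred=-7.7001  r=2.2801  x^+=-5.9718  v^+=-0.5437  a^+=0.4850
step 3: x_pred=-6.2563  r=2.0763  x^+=-4.6825  v^+=0.8131  a^+=0.7272
step 4: x_pred=-2.8131  r=0.3231  x^+=-2.5682  v^+=1.9432  a^+=0.7649
step 5: x_pred=0.9321  r=-5.0321  x^+=-2.8822  v^+=1.3908  a^+=0.1777

a_post = 0.1777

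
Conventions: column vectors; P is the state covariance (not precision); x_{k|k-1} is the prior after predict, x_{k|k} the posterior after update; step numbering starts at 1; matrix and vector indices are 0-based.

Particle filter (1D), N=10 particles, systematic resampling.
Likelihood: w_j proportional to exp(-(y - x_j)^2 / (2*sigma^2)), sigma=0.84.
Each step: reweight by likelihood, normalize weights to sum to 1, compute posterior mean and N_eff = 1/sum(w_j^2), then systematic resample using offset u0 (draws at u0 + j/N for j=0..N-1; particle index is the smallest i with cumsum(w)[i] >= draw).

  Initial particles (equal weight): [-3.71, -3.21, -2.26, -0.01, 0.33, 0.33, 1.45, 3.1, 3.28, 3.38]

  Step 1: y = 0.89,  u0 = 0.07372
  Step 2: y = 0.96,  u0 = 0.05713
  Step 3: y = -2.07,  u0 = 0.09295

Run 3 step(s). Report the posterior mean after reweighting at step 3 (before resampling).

post_mean = 0.2101

step 1: w=[0.0000, 0.0000, 0.0003, 0.1860, 0.2645, 0.2645, 0.2645, 0.0104, 0.0058, 0.0041]  mean=0.6204  Neff=4.0880  idx=[3, 3, 4, 4, 5, 5, 5, 6, 6, 6]
step 2: w=[0.0700, 0.0700, 0.1030, 0.1030, 0.1030, 0.1030, 0.1030, 0.1151, 0.1151, 0.1151]  mean=0.6690  Neff=9.7541  idx=[0, 2, 3, 4, 5, 6, 7, 7, 8, 9]
step 3: w=[0.3677, 0.1255, 0.1255, 0.1255, 0.1255, 0.1255, 0.0011, 0.0011, 0.0011, 0.0011]  mean=0.2101  Neff=4.6727  idx=[0, 0, 0, 1, 1, 2, 3, 4, 5, 5]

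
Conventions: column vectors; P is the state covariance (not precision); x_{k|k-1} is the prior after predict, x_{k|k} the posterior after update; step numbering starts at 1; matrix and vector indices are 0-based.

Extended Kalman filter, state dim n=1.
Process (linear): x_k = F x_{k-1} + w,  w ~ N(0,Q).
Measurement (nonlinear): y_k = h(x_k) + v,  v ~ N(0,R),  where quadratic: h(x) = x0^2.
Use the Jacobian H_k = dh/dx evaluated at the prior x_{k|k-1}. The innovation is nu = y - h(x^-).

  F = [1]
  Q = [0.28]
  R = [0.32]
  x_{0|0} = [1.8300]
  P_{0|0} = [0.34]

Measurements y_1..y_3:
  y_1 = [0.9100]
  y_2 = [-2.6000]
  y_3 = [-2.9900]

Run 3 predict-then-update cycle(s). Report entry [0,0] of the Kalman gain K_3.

K[0,0] = -0.3913

step 1: x^-=[1.8300]  P^-=[0.6200]  H_jac=[3.6600]  S=[8.6253]  K=[0.2631]  nu=[-2.4389]  x^+=[1.1884]  P^+=[0.0230]
step 2: x^-=[1.1884]  P^-=[0.3030]  H_jac=[2.3767]  S=[2.0316]  K=[0.3545]  nu=[-4.0122]  x^+=[-0.2339]  P^+=[0.0477]
step 3: x^-=[-0.2339]  P^-=[0.3277]  H_jac=[-0.4677]  S=[0.3917]  K=[-0.3913]  nu=[-3.0447]  x^+=[0.9577]  P^+=[0.2677]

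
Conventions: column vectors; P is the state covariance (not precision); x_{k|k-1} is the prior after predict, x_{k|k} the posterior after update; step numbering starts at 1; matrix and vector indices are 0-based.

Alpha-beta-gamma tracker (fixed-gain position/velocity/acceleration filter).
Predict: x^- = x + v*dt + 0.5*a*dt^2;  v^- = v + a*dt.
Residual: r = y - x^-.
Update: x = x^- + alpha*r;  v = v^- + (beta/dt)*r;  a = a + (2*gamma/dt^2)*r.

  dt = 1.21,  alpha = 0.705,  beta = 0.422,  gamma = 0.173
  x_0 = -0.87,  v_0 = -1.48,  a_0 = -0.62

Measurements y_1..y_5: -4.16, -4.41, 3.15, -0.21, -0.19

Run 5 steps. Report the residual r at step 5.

step 1: x_pred=-3.1147  r=-1.0453  x^+=-3.8516  v^+=-2.5948  a^+=-0.8670
step 2: x_pred=-7.6260  r=3.2160  x^+=-5.3587  v^+=-2.5223  a^+=-0.1070
step 3: x_pred=-8.4890  r=11.6390  x^+=-0.2835  v^+=1.4075  a^+=2.6435
step 4: x_pred=3.3547  r=-3.5647  x^+=0.8416  v^+=3.3629  a^+=1.8011
step 5: x_pred=6.2292  r=-6.4192  x^+=1.7037  v^+=3.3035  a^+=0.2841

resid = -6.4192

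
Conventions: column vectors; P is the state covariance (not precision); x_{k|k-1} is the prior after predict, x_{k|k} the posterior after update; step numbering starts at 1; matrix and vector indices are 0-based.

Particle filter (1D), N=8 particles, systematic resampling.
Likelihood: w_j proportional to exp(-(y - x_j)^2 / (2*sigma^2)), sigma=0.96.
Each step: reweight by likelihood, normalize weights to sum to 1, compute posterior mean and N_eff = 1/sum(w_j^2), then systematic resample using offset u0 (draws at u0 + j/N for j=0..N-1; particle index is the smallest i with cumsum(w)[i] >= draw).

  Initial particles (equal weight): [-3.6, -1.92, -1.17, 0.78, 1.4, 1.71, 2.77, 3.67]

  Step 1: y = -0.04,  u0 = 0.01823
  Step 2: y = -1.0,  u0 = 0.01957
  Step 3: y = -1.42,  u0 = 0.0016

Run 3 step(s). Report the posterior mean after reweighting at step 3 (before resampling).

post_mean = -1.3457

step 1: w=[0.0006, 0.0785, 0.2673, 0.3710, 0.1735, 0.1014, 0.0074, 0.0003]  mean=0.2618  Neff=3.9107  idx=[1, 2, 2, 3, 3, 3, 4, 5]
step 2: w=[0.1974, 0.3075, 0.3075, 0.0560, 0.0560, 0.0560, 0.0137, 0.0058]  mean=-0.9384  Neff=4.2060  idx=[0, 0, 1, 1, 2, 2, 2, 4]
step 3: w=[0.1313, 0.1313, 0.1453, 0.1453, 0.1453, 0.1453, 0.1453, 0.0109]  mean=-1.3457  Neff=7.1344  idx=[0, 0, 1, 2, 3, 4, 5, 6]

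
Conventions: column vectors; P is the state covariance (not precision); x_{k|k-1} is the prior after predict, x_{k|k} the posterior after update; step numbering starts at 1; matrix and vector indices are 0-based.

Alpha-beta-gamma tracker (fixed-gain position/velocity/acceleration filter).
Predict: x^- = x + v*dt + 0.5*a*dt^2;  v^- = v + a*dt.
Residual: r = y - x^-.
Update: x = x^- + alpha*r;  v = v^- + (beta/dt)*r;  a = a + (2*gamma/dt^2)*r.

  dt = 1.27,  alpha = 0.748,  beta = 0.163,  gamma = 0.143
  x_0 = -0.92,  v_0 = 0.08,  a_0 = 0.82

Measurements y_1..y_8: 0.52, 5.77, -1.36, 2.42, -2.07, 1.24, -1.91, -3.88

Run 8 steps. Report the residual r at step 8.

step 1: x_pred=-0.1571  r=0.6771  x^+=0.3494  v^+=1.2083  a^+=0.9401
step 2: x_pred=2.6420  r=3.1280  x^+=4.9818  v^+=2.8037  a^+=1.4947
step 3: x_pred=9.7478  r=-11.1078  x^+=1.4392  v^+=3.2763  a^+=-0.4749
step 4: x_pred=5.2171  r=-2.7971  x^+=3.1249  v^+=2.3142  a^+=-0.9709
step 5: x_pred=5.2809  r=-7.3509  x^+=-0.2176  v^+=0.1377  a^+=-2.2744
step 6: x_pred=-1.8769  r=3.1169  x^+=0.4545  v^+=-2.3507  a^+=-1.7217
step 7: x_pred=-3.9193  r=2.0093  x^+=-2.4163  v^+=-4.2793  a^+=-1.3654
step 8: x_pred=-8.9522  r=5.0722  x^+=-5.1582  v^+=-5.3624  a^+=-0.4660

resid = 5.0722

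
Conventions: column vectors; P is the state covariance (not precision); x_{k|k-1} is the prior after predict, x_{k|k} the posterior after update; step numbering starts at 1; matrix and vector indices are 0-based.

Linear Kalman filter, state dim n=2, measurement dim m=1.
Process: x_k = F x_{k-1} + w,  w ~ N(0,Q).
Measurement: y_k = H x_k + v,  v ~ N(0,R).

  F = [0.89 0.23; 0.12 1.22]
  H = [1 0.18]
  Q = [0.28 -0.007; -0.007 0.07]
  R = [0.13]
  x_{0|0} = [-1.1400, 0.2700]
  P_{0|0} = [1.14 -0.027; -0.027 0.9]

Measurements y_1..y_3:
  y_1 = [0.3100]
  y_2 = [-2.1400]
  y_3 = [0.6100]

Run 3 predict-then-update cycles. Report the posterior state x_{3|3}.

step 1: x^-=[-0.9525, 0.1926]  P^-=[1.2196 0.3372; 0.3372 1.4181]  S=[1.5169]  K=[0.8440; 0.3906]  nu=[1.2278]  x^+=[0.0838, 0.6722]  P^+=[0.1390 -0.1628; -0.1628 1.1867]
step 2: x^-=[0.2292, 0.8301]  P^-=[0.3862 0.1595; 0.1595 1.7905]  S=[0.6317]  K=[0.6569; 0.7628]  nu=[-2.5186]  x^+=[-1.4253, -1.0910]  P^+=[0.1137 -0.1570; -0.1570 1.4230]
step 3: x^-=[-1.5194, -1.5021]  P^-=[0.3810 0.2297; 0.2297 2.1437]  S=[0.6632]  K=[0.6369; 0.9281]  nu=[2.3998]  x^+=[0.0090, 0.7253]  P^+=[0.1120 -0.1624; -0.1624 1.5724]

x_post = [0.0090, 0.7253]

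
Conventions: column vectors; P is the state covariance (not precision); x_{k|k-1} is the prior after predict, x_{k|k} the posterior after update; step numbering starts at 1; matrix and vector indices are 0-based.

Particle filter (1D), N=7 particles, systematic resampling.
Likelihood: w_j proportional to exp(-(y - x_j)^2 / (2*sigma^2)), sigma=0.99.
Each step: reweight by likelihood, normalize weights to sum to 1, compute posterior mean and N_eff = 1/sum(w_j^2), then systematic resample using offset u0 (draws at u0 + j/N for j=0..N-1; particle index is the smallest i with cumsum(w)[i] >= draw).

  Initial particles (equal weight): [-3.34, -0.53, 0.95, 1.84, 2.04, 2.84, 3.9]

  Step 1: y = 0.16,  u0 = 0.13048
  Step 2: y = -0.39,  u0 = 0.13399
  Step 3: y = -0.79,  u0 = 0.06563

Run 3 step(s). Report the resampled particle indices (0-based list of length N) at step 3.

step 1: w=[0.0010, 0.4039, 0.3746, 0.1220, 0.0849, 0.0132, 0.0004]  mean=0.5752  Neff=3.0700  idx=[1, 1, 2, 2, 2, 3, 5]
step 2: w=[0.3033, 0.3033, 0.1226, 0.1226, 0.1226, 0.0242, 0.0015]  mean=0.0767  Neff=4.3550  idx=[0, 0, 1, 1, 2, 3, 5]
step 3: w=[0.2236, 0.2236, 0.2236, 0.2236, 0.0494, 0.0494, 0.0068]  mean=-0.3677  Neff=4.8799  idx=[0, 0, 1, 2, 2, 3, 4]

resampled_idx = [0, 0, 1, 2, 2, 3, 4]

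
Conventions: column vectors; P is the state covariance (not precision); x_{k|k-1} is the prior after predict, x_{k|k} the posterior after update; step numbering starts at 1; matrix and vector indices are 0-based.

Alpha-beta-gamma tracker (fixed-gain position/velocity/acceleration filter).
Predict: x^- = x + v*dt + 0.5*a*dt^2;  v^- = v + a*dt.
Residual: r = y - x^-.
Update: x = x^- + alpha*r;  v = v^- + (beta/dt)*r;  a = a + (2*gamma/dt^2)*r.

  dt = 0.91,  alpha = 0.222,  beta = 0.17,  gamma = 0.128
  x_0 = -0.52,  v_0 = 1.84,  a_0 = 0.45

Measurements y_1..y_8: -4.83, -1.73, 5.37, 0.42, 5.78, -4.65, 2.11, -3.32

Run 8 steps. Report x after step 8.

x_post = 3.2670

step 1: x_pred=1.3407  r=-6.1707  x^+=-0.0292  v^+=1.0967  a^+=-1.4576
step 2: x_pred=0.3653  r=-2.0953  x^+=-0.0998  v^+=-0.6211  a^+=-2.1054
step 3: x_pred=-1.5368  r=6.9068  x^+=-0.0035  v^+=-1.2468  a^+=0.0298
step 4: x_pred=-1.1257  r=1.5457  x^+=-0.7826  v^+=-0.9309  a^+=0.5076
step 5: x_pred=-1.4195  r=7.1995  x^+=0.1788  v^+=0.8760  a^+=2.7333
step 6: x_pred=2.1078  r=-6.7578  x^+=0.6075  v^+=2.1009  a^+=0.6442
step 7: x_pred=2.7861  r=-0.6761  x^+=2.6360  v^+=2.5608  a^+=0.4352
step 8: x_pred=5.1465  r=-8.4665  x^+=3.2670  v^+=1.3752  a^+=-2.1822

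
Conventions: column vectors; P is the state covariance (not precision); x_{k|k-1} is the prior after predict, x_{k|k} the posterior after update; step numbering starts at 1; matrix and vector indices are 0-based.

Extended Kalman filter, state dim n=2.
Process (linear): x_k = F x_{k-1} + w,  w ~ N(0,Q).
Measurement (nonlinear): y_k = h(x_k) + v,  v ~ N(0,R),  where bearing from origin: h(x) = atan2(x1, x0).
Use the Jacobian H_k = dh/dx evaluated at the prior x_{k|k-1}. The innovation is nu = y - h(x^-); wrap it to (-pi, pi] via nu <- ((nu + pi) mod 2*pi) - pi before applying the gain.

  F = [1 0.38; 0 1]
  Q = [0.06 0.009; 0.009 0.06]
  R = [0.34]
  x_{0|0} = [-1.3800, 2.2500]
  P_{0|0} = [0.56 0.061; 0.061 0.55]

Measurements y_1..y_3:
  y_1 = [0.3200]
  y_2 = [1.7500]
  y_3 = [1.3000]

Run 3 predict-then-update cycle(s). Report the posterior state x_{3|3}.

x_post = [2.1495, 2.7421]

step 1: x^-=[-0.5250, 2.2500]  P^-=[0.7458 0.2790; 0.2790 0.6100]  H_jac=[-0.4215 -0.0983]  S=[0.5015]  K=[-0.6815; -0.3541]  nu=[-1.4800]  x^+=[0.4836, 2.7741]  P^+=[0.5129 0.1580; 0.1580 0.5471]
step 2: x^-=[1.5378, 2.7741]  P^-=[0.7719 0.3749; 0.3749 0.6071]  H_jac=[-0.2757 0.1529]  S=[0.3813]  K=[-0.4080; -0.0277]  nu=[0.6854]  x^+=[1.2582, 2.7551]  P^+=[0.7085 0.3706; 0.3706 0.6068]
step 3: x^-=[2.3051, 2.7551]  P^-=[1.1377 0.6102; 0.6102 0.6668]  H_jac=[-0.2135 0.1786]  S=[0.3666]  K=[-0.3653; -0.0304]  nu=[0.4259]  x^+=[2.1495, 2.7421]  P^+=[1.0888 0.6061; 0.6061 0.6665]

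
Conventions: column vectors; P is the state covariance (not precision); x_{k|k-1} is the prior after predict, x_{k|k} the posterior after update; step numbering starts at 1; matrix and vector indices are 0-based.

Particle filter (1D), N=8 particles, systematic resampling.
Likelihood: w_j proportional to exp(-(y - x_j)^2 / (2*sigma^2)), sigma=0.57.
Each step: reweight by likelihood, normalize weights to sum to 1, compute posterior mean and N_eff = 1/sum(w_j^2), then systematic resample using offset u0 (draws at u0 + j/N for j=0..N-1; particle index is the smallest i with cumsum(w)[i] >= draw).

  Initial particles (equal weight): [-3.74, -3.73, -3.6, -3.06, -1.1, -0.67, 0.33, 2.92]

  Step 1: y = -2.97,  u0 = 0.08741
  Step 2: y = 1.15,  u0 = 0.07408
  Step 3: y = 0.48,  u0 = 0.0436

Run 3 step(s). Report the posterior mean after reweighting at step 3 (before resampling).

post_mean = -3.0600

step 1: w=[0.1710, 0.1751, 0.2312, 0.4206, 0.0020, 0.0001, 0.0000, 0.0000]  mean=-3.4143  Neff=3.4450  idx=[0, 1, 1, 2, 3, 3, 3, 3]
step 2: w=[0.0000, 0.0000, 0.0000, 0.0001, 0.2499, 0.2499, 0.2499, 0.2499]  mean=-3.0601  Neff=4.0017  idx=[4, 4, 5, 5, 6, 6, 7, 7]
step 3: w=[0.1250, 0.1250, 0.1250, 0.1250, 0.1250, 0.1250, 0.1250, 0.1250]  mean=-3.0600  Neff=8.0000  idx=[0, 1, 2, 3, 4, 5, 6, 7]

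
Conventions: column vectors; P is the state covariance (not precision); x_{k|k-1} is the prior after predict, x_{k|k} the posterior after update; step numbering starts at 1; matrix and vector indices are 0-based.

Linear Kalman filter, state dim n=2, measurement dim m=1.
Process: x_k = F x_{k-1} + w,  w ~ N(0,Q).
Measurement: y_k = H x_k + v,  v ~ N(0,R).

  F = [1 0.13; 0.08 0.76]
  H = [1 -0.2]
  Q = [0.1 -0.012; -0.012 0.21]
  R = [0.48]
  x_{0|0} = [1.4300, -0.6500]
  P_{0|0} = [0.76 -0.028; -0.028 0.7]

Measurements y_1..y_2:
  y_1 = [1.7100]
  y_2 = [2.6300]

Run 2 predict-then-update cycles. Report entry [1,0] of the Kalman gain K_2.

step 1: x^-=[1.3455, -0.3796]  P^-=[0.8646 0.0964; 0.0964 0.6158]  S=[1.3306]  K=[0.6352; -0.0201]  nu=[0.2886]  x^+=[1.5288, -0.3854]  P^+=[0.3276 0.1134; 0.1134 0.6152]
step 2: x^-=[1.4787, -0.1706]  P^-=[0.4675 0.1624; 0.1624 0.5812]  S=[0.9058]  K=[0.4803; 0.0509]  nu=[1.1172]  x^+=[2.0152, -0.1137]  P^+=[0.2586 0.1402; 0.1402 0.5789]

K[1,0] = 0.0509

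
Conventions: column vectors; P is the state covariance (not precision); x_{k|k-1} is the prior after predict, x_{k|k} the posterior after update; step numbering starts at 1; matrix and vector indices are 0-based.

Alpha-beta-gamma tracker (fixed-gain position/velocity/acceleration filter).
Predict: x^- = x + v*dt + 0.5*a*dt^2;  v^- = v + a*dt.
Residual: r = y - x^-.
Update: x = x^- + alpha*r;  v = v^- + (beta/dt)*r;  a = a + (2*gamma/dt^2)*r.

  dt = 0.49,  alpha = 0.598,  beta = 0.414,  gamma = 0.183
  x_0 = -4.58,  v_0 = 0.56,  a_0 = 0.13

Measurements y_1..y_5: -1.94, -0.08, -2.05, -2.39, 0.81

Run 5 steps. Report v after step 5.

v_post = -1.9609

step 1: x_pred=-4.2900  r=2.3500  x^+=-2.8847  v^+=2.6092  a^+=3.7122
step 2: x_pred=-1.1605  r=1.0805  x^+=-0.5144  v^+=5.3411  a^+=5.3594
step 3: x_pred=2.7462  r=-4.7962  x^+=-0.1219  v^+=3.9150  a^+=-1.9518
step 4: x_pred=1.5621  r=-3.9521  x^+=-0.8013  v^+=-0.3805  a^+=-7.9762
step 5: x_pred=-1.9453  r=2.7553  x^+=-0.2976  v^+=-1.9609  a^+=-3.7762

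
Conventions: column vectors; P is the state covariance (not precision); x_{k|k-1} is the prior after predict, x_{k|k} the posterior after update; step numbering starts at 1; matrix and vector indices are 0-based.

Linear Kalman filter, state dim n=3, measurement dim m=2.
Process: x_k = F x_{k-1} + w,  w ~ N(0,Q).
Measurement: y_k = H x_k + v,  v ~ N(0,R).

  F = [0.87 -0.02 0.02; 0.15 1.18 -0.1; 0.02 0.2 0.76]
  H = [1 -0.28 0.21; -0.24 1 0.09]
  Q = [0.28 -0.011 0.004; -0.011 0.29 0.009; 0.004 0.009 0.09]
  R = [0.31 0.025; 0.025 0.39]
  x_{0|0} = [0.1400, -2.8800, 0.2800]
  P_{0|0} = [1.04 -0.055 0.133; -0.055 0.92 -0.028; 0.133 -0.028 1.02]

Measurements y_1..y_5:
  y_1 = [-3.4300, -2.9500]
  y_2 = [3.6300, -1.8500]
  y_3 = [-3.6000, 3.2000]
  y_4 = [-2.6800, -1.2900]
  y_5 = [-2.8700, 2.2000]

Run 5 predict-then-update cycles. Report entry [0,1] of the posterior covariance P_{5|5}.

P_post[0,1] = 0.0995

step 1: x^-=[0.1850, -3.4054, -0.3604]  P^-=[1.0745 0.0328 0.1127; 0.0328 1.5878 0.1391; 0.1127 0.1391 0.7115]  S=[1.5530 -0.5989; -0.5989 2.0498]  K=[0.7447 0.1127; 0.0600 0.7944; 0.1993 0.1441]  nu=[-4.4928, 0.5322]  x^+=[-3.1008, -3.2520, -1.1789]  P^+=[0.2878 0.1382 -0.0733; 0.1382 0.3457 -0.0142; -0.0733 -0.0142 0.6416]
step 2: x^-=[-2.6562, -4.1846, -1.6084]  P^-=[0.4909 0.1644 -0.0070; 0.1644 0.8388 0.0295; -0.0070 0.0295 0.4691]  S=[0.7888 -0.1382; -0.1382 1.1876]  K=[0.5807 0.1063; 0.0376 0.6797; 0.1188 0.0756]  nu=[5.4523, 1.8419]  x^+=[0.7054, -2.7277, -0.8213]  P^+=[0.2285 0.1165 -0.0631; 0.1165 0.2961 -0.0235; -0.0631 -0.0235 0.4537]
step 3: x^-=[0.6518, -3.0308, -1.1556]  P^-=[0.4470 0.1349 -0.0076; 0.1349 0.7606 0.0236; -0.0076 0.0236 0.3558]  S=[0.7509 -0.1405; -0.1405 1.1191]  K=[0.5606 0.0944; 0.0253 0.6558; 0.0924 0.0630]  nu=[-4.8578, 6.4912]  x^+=[-1.4585, 1.1033, -1.1957]  P^+=[0.2159 0.1069 -0.0469; 0.1069 0.2835 -0.0156; -0.0469 -0.0156 0.3466]
step 4: x^-=[-1.3149, 1.2027, -0.7172]  P^-=[0.4384 0.1228 -0.0004; 0.1228 0.7360 0.0370; -0.0004 0.0370 0.2963]  S=[0.7458 -0.1428; -0.1428 1.1014]  K=[0.5584 0.0883; 0.0227 0.6474; 0.0821 0.0685]  nu=[-0.8777, -2.7437]  x^+=[-2.0474, -0.5937, -0.9773]  P^+=[0.2113 0.1022 -0.0348; 0.1022 0.2781 -0.0055; -0.0348 -0.0055 0.2877]
step 5: x^-=[-1.7889, -0.9099, -0.9025]  P^-=[0.4354 0.1169 0.0057; 0.1169 0.7234 0.0502; 0.0057 0.0502 0.2655]  S=[0.7448 -0.1428; -0.1428 1.0933]  K=[0.5584 0.0847; 0.0224 0.6431; 0.0784 0.0767]  nu=[-1.1463, 2.7618]  x^+=[-2.1951, 0.8404, -0.7804]  P^+=[0.2088 0.0995 -0.0269; 0.0995 0.2750 0.0024; -0.0269 0.0024 0.2562]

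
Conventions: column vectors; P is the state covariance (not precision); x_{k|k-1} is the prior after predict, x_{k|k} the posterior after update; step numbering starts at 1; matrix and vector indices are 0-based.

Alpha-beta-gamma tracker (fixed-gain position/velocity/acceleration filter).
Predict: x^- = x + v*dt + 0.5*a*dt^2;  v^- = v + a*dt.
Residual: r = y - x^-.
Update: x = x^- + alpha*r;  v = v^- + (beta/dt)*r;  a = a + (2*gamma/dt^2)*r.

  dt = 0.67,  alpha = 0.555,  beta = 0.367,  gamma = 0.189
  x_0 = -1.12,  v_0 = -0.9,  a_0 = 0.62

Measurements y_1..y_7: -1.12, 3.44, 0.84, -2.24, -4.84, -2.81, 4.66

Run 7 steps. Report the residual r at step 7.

resid = 17.0647

step 1: x_pred=-1.5838  r=0.4638  x^+=-1.3264  v^+=-0.2305  a^+=1.0106
step 2: x_pred=-1.2540  r=4.6940  x^+=1.3512  v^+=3.0178  a^+=4.9632
step 3: x_pred=4.4871  r=-3.6471  x^+=2.4629  v^+=4.3454  a^+=1.8922
step 4: x_pred=5.7991  r=-8.0391  x^+=1.3374  v^+=1.2097  a^+=-4.8772
step 5: x_pred=1.0532  r=-5.8932  x^+=-2.2175  v^+=-5.2861  a^+=-9.8396
step 6: x_pred=-7.9677  r=5.1577  x^+=-5.1052  v^+=-9.0534  a^+=-5.4965
step 7: x_pred=-12.4047  r=17.0647  x^+=-2.9338  v^+=-3.3887  a^+=8.8729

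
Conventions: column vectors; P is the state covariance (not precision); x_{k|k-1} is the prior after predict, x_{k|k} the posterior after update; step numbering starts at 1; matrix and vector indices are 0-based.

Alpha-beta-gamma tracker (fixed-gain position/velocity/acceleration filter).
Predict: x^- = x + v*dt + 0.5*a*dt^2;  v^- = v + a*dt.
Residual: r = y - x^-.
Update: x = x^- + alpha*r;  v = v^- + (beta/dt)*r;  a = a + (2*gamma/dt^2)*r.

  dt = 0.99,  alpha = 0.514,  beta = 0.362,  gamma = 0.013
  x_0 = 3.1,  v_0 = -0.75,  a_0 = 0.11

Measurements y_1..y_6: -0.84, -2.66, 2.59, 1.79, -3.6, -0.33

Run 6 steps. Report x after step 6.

x_post = -0.9261

step 1: x_pred=2.4114  r=-3.2514  x^+=0.7402  v^+=-1.8300  a^+=0.0237
step 2: x_pred=-1.0599  r=-1.6001  x^+=-1.8823  v^+=-2.3916  a^+=-0.0187
step 3: x_pred=-4.2592  r=6.8492  x^+=-0.7387  v^+=0.0943  a^+=0.1630
step 4: x_pred=-0.5654  r=2.3554  x^+=0.6453  v^+=1.1170  a^+=0.2255
step 5: x_pred=1.8616  r=-5.4616  x^+=-0.9457  v^+=-0.6569  a^+=0.0806
step 6: x_pred=-1.5565  r=1.2265  x^+=-0.9261  v^+=-0.1286  a^+=0.1131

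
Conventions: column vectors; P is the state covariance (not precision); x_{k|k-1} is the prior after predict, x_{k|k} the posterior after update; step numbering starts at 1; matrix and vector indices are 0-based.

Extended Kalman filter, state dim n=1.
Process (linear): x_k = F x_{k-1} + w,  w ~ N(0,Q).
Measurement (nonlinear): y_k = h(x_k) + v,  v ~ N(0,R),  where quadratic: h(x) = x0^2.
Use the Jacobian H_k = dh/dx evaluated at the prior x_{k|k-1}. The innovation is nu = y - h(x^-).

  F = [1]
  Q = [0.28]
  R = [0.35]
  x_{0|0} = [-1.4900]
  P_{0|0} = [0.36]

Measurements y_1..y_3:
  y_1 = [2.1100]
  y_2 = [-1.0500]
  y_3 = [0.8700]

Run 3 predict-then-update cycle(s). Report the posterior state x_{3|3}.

step 1: x^-=[-1.4900]  P^-=[0.6400]  H_jac=[-2.9800]  S=[6.0335]  K=[-0.3161]  nu=[-0.1101]  x^+=[-1.4552]  P^+=[0.0371]
step 2: x^-=[-1.4552]  P^-=[0.3171]  H_jac=[-2.9104]  S=[3.0362]  K=[-0.3040]  nu=[-3.1676]  x^+=[-0.4923]  P^+=[0.0366]
step 3: x^-=[-0.4923]  P^-=[0.3166]  H_jac=[-0.9846]  S=[0.6569]  K=[-0.4745]  nu=[0.6277]  x^+=[-0.7901]  P^+=[0.1687]

x_post = [-0.7901]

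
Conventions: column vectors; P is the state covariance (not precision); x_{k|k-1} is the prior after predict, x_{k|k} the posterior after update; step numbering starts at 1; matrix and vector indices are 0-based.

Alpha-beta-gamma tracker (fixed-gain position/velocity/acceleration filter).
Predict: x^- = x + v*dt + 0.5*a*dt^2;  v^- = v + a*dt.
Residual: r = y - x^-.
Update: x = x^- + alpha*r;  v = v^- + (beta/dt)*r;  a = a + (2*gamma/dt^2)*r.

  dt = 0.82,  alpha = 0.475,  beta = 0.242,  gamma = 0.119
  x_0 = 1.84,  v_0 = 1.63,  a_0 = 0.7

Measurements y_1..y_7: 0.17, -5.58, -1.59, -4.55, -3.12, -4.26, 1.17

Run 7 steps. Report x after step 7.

step 1: x_pred=3.4119  r=-3.2419  x^+=1.8720  v^+=1.2472  a^+=-0.4475
step 2: x_pred=2.7443  r=-8.3243  x^+=-1.2097  v^+=-1.5764  a^+=-3.3939
step 3: x_pred=-3.6434  r=2.0534  x^+=-2.6681  v^+=-3.7534  a^+=-2.6671
step 4: x_pred=-6.6425  r=2.0925  x^+=-5.6486  v^+=-5.3229  a^+=-1.9264
step 5: x_pred=-10.6610  r=7.5410  x^+=-7.0790  v^+=-4.6771  a^+=0.7427
step 6: x_pred=-10.6645  r=6.4045  x^+=-7.6224  v^+=-2.1779  a^+=3.0097
step 7: x_pred=-8.3964  r=9.5664  x^+=-3.8524  v^+=3.1133  a^+=6.3957

x_post = -3.8524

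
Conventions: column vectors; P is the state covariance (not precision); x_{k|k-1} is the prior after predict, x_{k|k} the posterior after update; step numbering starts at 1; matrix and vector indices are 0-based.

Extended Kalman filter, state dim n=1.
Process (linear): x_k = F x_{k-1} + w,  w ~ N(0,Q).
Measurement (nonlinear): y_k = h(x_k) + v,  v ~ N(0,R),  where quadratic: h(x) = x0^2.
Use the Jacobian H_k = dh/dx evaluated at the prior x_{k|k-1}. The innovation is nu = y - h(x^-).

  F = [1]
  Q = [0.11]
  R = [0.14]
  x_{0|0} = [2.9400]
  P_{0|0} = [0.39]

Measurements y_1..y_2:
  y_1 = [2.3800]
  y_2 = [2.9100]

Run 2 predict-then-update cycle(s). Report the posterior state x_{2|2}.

x_post = [1.7277]

step 1: x^-=[2.9400]  P^-=[0.5000]  H_jac=[5.8800]  S=[17.4272]  K=[0.1687]  nu=[-6.2636]  x^+=[1.8833]  P^+=[0.0040]
step 2: x^-=[1.8833]  P^-=[0.1140]  H_jac=[3.7666]  S=[1.7576]  K=[0.2443]  nu=[-0.6369]  x^+=[1.7277]  P^+=[0.0091]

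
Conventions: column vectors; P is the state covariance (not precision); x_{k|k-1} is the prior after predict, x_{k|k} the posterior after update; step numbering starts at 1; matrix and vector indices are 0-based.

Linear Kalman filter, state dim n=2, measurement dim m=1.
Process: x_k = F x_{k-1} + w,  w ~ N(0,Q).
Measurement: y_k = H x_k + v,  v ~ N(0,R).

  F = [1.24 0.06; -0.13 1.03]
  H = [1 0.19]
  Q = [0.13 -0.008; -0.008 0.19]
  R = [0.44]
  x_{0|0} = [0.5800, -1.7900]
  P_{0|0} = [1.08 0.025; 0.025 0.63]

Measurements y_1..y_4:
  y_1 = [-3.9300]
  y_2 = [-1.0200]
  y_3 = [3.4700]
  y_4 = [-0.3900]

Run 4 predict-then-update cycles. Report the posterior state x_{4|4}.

x_post = [0.4724, -1.6010]

step 1: x^-=[0.6118, -1.9191]  P^-=[1.7966 -0.1114; -0.1114 0.8699]  S=[2.2257]  K=[0.7977; 0.0242]  nu=[-4.1772]  x^+=[-2.7204, -2.0202]  P^+=[0.3803 -0.1544; -0.1544 0.8686]
step 2: x^-=[-3.4945, -1.7271]  P^-=[0.6949 -0.2116; -0.2116 1.1593]  S=[1.0964]  K=[0.5972; 0.0079]  nu=[2.8026]  x^+=[-1.8208, -1.7050]  P^+=[0.3039 -0.2168; -0.2168 1.1592]
step 3: x^-=[-2.3601, -1.5195]  P^-=[0.5693 -0.2605; -0.2605 1.4830]  S=[0.9638]  K=[0.5393; 0.0220]  nu=[6.1188]  x^+=[0.9397, -1.3846]  P^+=[0.2890 -0.2720; -0.2720 1.4825]
step 4: x^-=[1.0821, -1.5483]  P^-=[0.5392 -0.3082; -0.3082 1.8406]  S=[0.9285]  K=[0.5176; 0.0447]  nu=[-1.1780]  x^+=[0.4724, -1.6010]  P^+=[0.2904 -0.3297; -0.3297 1.8387]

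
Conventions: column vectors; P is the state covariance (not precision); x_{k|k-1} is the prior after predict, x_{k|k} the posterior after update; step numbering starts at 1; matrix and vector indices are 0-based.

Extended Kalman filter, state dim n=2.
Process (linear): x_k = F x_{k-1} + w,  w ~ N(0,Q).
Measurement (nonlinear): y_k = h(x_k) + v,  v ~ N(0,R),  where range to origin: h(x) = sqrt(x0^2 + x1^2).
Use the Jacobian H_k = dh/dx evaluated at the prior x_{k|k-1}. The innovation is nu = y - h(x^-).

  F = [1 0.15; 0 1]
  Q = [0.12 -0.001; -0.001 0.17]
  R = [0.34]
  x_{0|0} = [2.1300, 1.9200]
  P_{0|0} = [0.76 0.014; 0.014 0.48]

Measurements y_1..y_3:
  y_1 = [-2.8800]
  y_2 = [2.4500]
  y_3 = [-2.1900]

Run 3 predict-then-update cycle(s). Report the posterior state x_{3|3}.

x_post = [-0.0220, 0.2446]

step 1: x^-=[2.4180, 1.9200]  P^-=[0.8950 0.0850; 0.0850 0.6500]  H_jac=[0.7831 0.6218]  S=[1.2230]  K=[0.6163; 0.3849]  nu=[-5.9676]  x^+=[-1.2598, -0.3770]  P^+=[0.4305 -0.2051; -0.2051 0.4688]
step 2: x^-=[-1.3164, -0.3770]  P^-=[0.4995 -0.1358; -0.1358 0.6388]  H_jac=[-0.9614 -0.2753]  S=[0.7781]  K=[-0.5690; -0.0582]  nu=[1.0807]  x^+=[-1.9313, -0.4399]  P^+=[0.2475 -0.1616; -0.1616 0.6362]
step 3: x^-=[-1.9973, -0.4399]  P^-=[0.3334 -0.0672; -0.0672 0.8062]  H_jac=[-0.9766 -0.2151]  S=[0.6670]  K=[-0.4664; -0.1616]  nu=[-4.2352]  x^+=[-0.0220, 0.2446]  P^+=[0.1883 -0.1175; -0.1175 0.7887]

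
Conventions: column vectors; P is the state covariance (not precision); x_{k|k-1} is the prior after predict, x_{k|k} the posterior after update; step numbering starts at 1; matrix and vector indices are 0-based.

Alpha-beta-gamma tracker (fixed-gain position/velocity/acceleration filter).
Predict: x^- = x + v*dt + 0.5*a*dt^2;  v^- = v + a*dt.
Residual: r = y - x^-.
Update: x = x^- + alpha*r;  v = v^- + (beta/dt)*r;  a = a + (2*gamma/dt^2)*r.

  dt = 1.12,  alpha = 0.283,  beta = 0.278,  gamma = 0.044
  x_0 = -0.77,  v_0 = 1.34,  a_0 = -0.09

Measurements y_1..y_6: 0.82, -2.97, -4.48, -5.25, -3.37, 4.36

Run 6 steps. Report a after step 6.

a_post = 0.4544

step 1: x_pred=0.6744  r=0.1456  x^+=0.7156  v^+=1.2754  a^+=-0.0798
step 2: x_pred=2.0939  r=-5.0639  x^+=0.6608  v^+=-0.0709  a^+=-0.4350
step 3: x_pred=0.3085  r=-4.7885  x^+=-1.0466  v^+=-1.7468  a^+=-0.7710
step 4: x_pred=-3.4865  r=-1.7635  x^+=-3.9856  v^+=-3.0480  a^+=-0.8947
step 5: x_pred=-7.9604  r=4.5904  x^+=-6.6614  v^+=-2.9106  a^+=-0.5726
step 6: x_pred=-10.2804  r=14.6404  x^+=-6.1371  v^+=0.0820  a^+=0.4544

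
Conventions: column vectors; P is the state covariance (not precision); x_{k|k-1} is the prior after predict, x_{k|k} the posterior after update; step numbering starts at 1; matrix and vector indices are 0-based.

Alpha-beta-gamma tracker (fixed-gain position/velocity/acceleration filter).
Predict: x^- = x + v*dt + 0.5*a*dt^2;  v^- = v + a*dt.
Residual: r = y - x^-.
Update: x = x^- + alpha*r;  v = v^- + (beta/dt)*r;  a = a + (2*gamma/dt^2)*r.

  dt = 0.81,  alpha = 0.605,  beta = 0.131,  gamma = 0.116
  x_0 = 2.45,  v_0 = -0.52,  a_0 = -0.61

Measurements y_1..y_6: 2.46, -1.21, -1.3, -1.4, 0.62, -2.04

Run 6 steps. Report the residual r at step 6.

resid = 0.7440

step 1: x_pred=1.8287  r=0.6313  x^+=2.2106  v^+=-0.9120  a^+=-0.3868
step 2: x_pred=1.3450  r=-2.5550  x^+=-0.2008  v^+=-1.6385  a^+=-1.2902
step 3: x_pred=-1.9512  r=0.6512  x^+=-1.5572  v^+=-2.5783  a^+=-1.0600
step 4: x_pred=-3.9934  r=2.5934  x^+=-2.4244  v^+=-3.0174  a^+=-0.1429
step 5: x_pred=-4.9154  r=5.5354  x^+=-1.5665  v^+=-2.2380  a^+=1.8144
step 6: x_pred=-2.7840  r=0.7440  x^+=-2.3339  v^+=-0.6480  a^+=2.0775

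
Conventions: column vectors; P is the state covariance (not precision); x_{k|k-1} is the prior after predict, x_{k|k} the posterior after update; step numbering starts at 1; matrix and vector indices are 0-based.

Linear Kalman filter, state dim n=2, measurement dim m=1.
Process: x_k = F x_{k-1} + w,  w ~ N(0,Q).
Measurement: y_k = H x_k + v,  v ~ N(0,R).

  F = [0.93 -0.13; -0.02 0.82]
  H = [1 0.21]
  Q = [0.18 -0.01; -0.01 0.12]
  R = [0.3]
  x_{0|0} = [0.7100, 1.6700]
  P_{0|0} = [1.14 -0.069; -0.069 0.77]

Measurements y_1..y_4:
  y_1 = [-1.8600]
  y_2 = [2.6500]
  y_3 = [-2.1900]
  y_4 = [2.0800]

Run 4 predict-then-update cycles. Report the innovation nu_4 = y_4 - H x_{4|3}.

step 1: x^-=[0.4432, 1.3552]  P^-=[1.1957 -0.1661; -0.1661 0.6405]  S=[1.4542]  K=[0.7983; -0.0217]  nu=[-2.5878]  x^+=[-1.6225, 1.4114]  P^+=[0.2691 -0.1409; -0.1409 0.6398]
step 2: x^-=[-1.6924, 1.1898]  P^-=[0.4576 -0.1910; -0.1910 0.5549]  S=[0.7018]  K=[0.5948; -0.1061]  nu=[4.0926]  x^+=[0.7420, 0.7556]  P^+=[0.2093 -0.1467; -0.1467 0.5470]
step 3: x^-=[0.5918, 0.6047]  P^-=[0.4057 -0.1845; -0.1845 0.4927]  S=[0.6500]  K=[0.5646; -0.1246]  nu=[-2.9088]  x^+=[-1.0505, 0.9672]  P^+=[0.1985 -0.1387; -0.1387 0.4826]
step 4: x^-=[-1.1027, 0.8141]  P^-=[0.3934 -0.1713; -0.1713 0.4491]  S=[0.6413]  K=[0.5574; -0.1200]  nu=[3.0117]  x^+=[0.5760, 0.4526]  P^+=[0.1942 -0.1284; -0.1284 0.4399]

innov = [3.0117]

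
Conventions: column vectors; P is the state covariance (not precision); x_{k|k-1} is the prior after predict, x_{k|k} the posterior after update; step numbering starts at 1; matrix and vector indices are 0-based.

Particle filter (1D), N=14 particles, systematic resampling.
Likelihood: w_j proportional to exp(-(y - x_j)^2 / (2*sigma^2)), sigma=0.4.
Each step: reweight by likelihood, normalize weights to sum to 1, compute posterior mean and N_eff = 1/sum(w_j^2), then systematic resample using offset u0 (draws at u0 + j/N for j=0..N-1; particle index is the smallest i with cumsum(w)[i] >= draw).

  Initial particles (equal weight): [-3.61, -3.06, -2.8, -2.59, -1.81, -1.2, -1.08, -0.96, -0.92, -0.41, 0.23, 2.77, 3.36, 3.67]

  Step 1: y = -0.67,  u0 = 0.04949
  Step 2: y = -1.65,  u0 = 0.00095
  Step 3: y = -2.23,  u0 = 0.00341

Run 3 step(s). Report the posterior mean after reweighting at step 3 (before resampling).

post_mean = -1.1454

step 1: w=[0.0000, 0.0000, 0.0000, 0.0000, 0.0049, 0.1186, 0.1687, 0.2194, 0.2347, 0.2310, 0.0227, 0.0000, 0.0000, 0.0000]  mean=-0.8495  Neff=5.0091  idx=[5, 5, 6, 6, 7, 7, 7, 8, 8, 8, 9, 9, 9, 10]
step 2: w=[0.1738, 0.1738, 0.1185, 0.1185, 0.0739, 0.0739, 0.0739, 0.0619, 0.0619, 0.0619, 0.0027, 0.0027, 0.0027, 0.0000]  mean=-1.0600  Neff=8.5921  idx=[0, 0, 0, 1, 1, 2, 2, 3, 3, 4, 5, 6, 7, 8]
step 3: w=[0.1323, 0.1323, 0.1323, 0.1323, 0.1323, 0.0584, 0.0584, 0.0584, 0.0584, 0.0236, 0.0236, 0.0236, 0.0171, 0.0171]  mean=-1.1454  Neff=9.6702  idx=[0, 0, 1, 1, 2, 2, 3, 3, 4, 4, 5, 7, 8, 10]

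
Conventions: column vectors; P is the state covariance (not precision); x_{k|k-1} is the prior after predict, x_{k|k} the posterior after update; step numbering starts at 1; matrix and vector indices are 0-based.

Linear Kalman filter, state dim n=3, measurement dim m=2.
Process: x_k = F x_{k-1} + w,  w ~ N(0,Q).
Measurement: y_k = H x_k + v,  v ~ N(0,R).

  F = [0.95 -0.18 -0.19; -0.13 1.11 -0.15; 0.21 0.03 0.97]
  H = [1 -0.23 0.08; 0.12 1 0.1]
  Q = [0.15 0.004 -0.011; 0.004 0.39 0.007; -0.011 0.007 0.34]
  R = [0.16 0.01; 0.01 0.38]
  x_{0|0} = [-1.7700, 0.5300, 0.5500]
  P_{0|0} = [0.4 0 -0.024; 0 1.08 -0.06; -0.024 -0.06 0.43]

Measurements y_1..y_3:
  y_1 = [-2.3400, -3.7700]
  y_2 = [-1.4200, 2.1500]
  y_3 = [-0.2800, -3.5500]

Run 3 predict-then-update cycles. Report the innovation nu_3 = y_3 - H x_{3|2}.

step 1: x^-=[-1.8814, 0.7359, 0.1777]  P^-=[0.5661 -0.2351 -0.0266; -0.2351 1.7561 -0.0911; -0.0266 -0.0911 0.7499]  S=[0.9310 -0.5567; -0.5567 2.0765]  K=[0.7323 0.1145; -0.2373 0.7641; 0.0629 0.0076]  nu=[-0.3036, -4.2979]  x^+=[-2.5960, -2.4763, 0.1261]  P^+=[0.1330 0.0413 -0.0642; 0.0413 0.2894 -0.0635; -0.0642 -0.0635 0.7467]
step 2: x^-=[-2.0444, -2.4301, -0.4972]  P^-=[0.3110 0.0148 -0.1692; 0.0148 0.7723 -0.1441; -0.1692 -0.1441 1.0193]  S=[0.4898 -0.1345; -0.1345 1.1377]  K=[0.6293 0.1054; -0.1784 0.6467; -0.1306 -0.0703]  nu=[0.1053, 4.8751]  x^+=[-1.4645, 0.7037, -0.8538]  P^+=[0.1222 0.0445 -0.1283; 0.0445 0.2500 -0.1134; -0.1283 -0.1134 1.0078]
step 3: x^-=[-1.3558, 1.0996, -1.1146]  P^-=[0.3281 0.0516 -0.2668; 0.0516 0.7426 -0.2258; -0.2668 -0.2258 1.2356]  S=[0.4772 -0.1035; -0.1035 1.1005]  K=[0.6438 0.1190; -0.1476 0.6460; -0.2751 -0.1479]  nu=[1.4178, -4.3754]  x^+=[-0.9635, -1.9363, -0.8576]  P^+=[0.1306 0.0536 -0.1761; 0.0536 0.2532 -0.1562; -0.1761 -0.1562 1.1838]

innov = [1.4178, -4.3754]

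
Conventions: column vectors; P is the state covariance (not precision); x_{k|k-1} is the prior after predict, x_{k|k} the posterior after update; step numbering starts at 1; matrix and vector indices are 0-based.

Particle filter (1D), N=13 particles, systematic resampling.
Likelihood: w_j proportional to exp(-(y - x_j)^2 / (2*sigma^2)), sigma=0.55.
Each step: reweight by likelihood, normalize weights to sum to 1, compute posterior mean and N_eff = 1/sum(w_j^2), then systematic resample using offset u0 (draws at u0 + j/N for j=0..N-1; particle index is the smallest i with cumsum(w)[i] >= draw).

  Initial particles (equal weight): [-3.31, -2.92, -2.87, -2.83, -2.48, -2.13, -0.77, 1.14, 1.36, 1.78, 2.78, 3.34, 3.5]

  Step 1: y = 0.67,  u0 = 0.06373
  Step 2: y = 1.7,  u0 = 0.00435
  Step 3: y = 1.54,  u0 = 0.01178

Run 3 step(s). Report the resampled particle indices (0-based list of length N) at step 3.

resampled_idx = [0, 1, 2, 3, 4, 5, 6, 7, 8, 9, 10, 11, 12]

step 1: w=[0.0000, 0.0000, 0.0000, 0.0000, 0.0000, 0.0000, 0.0247, 0.5287, 0.3467, 0.0994, 0.0005, 0.0000, 0.0000]  mean=1.2335  Neff=2.4379  idx=[7, 7, 7, 7, 7, 7, 7, 8, 8, 8, 8, 9, 9]
step 2: w=[0.0630, 0.0630, 0.0630, 0.0630, 0.0630, 0.0630, 0.0630, 0.0874, 0.0874, 0.0874, 0.0874, 0.1047, 0.1047]  mean=1.3509  Neff=12.4595  idx=[0, 1, 2, 3, 4, 6, 7, 8, 9, 9, 10, 11, 12]
step 3: w=[0.0688, 0.0688, 0.0688, 0.0688, 0.0688, 0.0688, 0.0849, 0.0849, 0.0849, 0.0849, 0.0849, 0.0814, 0.0814]  mean=1.3376  Neff=12.8729  idx=[0, 1, 2, 3, 4, 5, 6, 7, 8, 9, 10, 11, 12]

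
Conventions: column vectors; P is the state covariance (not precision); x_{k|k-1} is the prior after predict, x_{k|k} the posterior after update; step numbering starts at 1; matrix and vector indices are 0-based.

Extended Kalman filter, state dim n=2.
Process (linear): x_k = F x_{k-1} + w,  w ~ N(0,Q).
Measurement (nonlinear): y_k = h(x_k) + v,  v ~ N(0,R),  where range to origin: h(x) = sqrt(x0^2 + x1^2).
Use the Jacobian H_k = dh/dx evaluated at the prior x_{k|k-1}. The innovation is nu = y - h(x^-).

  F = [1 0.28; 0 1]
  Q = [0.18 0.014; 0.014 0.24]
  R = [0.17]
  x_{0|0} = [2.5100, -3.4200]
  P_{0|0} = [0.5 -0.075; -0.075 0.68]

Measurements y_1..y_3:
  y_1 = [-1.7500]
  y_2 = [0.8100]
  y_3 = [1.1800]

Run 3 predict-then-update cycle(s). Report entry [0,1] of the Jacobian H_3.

step 1: x^-=[1.5524, -3.4200]  P^-=[0.6913 0.1294; 0.1294 0.9200]  H_jac=[0.4133 -0.9106]  S=[0.9535]  K=[0.1761; -0.8225]  nu=[-5.5058]  x^+=[0.5829, 1.1084]  P^+=[0.6617 0.2675; 0.2675 0.2750]
step 2: x^-=[0.8932, 1.1084]  P^-=[1.0131 0.3585; 0.3585 0.5150]  H_jac=[0.6275 0.7786]  S=[1.2314]  K=[0.7429; 0.5083]  nu=[-0.6135]  x^+=[0.4374, 0.7966]  P^+=[0.3335 -0.1065; -0.1065 0.1968]
step 3: x^-=[0.6605, 0.7966]  P^-=[0.4692 -0.0374; -0.0374 0.4368]  H_jac=[0.6383 0.7698]  S=[0.5833]  K=[0.4641; 0.5356]  nu=[0.1453]  x^+=[0.7279, 0.8744]  P^+=[0.3436 -0.1824; -0.1824 0.2695]

H_jac[0,1] = 0.7698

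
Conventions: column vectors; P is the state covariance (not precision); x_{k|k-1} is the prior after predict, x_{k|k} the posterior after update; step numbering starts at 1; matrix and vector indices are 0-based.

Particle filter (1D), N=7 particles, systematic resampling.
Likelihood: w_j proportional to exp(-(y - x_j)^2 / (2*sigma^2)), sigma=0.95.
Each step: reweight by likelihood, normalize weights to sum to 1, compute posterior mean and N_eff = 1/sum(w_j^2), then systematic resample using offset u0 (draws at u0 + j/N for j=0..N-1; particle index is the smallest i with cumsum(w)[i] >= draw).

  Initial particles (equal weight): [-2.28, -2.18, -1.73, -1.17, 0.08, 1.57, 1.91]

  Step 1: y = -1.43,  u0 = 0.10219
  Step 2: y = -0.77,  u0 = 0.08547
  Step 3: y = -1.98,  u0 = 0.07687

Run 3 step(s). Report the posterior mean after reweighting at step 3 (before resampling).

step 1: w=[0.1857, 0.2029, 0.2636, 0.2669, 0.0784, 0.0019, 0.0006]  mean=-1.6238  Neff=4.4932  idx=[0, 1, 1, 2, 3, 3, 4]
step 2: w=[0.0698, 0.0821, 0.0821, 0.1483, 0.2261, 0.2261, 0.1655]  mean=-1.2895  Neff=5.8837  idx=[1, 2, 3, 4, 5, 5, 6]
step 3: w=[0.1917, 0.1917, 0.1893, 0.1362, 0.1362, 0.1362, 0.0187]  mean=-1.6398  Neff=6.0485  idx=[0, 1, 1, 2, 3, 4, 5]

post_mean = -1.6398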